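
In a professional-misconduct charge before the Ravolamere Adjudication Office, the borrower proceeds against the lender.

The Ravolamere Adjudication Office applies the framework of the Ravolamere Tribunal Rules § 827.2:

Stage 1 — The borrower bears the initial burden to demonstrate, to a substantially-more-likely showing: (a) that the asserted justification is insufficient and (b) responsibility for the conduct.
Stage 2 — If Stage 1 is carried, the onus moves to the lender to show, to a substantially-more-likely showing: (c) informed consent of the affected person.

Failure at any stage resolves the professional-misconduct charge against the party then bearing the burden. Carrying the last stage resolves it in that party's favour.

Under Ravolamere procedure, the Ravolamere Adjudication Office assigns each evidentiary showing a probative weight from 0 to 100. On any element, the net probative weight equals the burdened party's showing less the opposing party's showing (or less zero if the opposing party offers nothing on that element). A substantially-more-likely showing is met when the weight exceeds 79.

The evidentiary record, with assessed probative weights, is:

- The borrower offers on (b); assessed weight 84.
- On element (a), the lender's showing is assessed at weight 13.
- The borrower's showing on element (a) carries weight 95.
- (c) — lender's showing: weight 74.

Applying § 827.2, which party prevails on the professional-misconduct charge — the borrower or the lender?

Stage 1 — burden on borrower; standard: a substantially-more-likely showing (weight exceeds 79).
    (a): 95 − 13 = 82 > 79 [met]
    (b): 84 > 79 [met]
  Stage 1 carried; the burden shifts to the lender.
Stage 2 — burden on lender; standard: a substantially-more-likely showing (weight exceeds 79).
    (c): 74 ≤ 79 [not met]
  Stage 2 not carried; the lender fails its burden.
So the borrower prevails.

borrower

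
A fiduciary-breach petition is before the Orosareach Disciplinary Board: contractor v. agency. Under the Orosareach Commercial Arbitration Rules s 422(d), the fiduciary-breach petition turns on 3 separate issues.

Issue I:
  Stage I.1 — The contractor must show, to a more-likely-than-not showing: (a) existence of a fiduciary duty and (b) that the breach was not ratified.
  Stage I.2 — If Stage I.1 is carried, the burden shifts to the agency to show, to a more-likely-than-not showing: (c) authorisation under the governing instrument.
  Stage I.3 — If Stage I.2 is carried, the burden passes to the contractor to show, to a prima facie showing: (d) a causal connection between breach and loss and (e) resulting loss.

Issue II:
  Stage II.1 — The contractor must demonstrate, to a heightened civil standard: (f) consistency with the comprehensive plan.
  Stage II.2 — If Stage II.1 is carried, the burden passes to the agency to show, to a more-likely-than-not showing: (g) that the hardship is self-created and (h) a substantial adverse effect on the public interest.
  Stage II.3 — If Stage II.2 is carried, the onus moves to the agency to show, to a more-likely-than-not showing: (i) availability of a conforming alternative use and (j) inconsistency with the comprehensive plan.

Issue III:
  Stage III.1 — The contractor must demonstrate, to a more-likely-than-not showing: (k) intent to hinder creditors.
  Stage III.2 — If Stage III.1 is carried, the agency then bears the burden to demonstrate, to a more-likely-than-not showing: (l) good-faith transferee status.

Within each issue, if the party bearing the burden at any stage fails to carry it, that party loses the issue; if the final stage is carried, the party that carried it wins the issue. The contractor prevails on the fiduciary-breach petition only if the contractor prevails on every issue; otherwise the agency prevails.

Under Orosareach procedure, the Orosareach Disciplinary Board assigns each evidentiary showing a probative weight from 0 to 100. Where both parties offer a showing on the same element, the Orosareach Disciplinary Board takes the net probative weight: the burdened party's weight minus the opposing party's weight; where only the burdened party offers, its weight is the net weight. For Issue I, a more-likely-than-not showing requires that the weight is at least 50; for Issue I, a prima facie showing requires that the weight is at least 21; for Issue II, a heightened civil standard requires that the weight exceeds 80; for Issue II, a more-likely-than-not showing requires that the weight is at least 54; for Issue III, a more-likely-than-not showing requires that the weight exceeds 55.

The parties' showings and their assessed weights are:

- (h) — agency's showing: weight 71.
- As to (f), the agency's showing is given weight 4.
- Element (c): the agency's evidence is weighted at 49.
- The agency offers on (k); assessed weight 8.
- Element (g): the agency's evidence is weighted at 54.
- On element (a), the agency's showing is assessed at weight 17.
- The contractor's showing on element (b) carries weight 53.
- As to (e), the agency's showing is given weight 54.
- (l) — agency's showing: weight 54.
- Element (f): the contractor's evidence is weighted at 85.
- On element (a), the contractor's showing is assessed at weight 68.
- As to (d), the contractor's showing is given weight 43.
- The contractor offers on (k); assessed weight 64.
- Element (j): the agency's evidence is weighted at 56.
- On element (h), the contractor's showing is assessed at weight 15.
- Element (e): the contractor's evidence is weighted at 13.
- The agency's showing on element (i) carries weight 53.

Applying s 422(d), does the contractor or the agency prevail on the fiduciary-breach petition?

— Issue I —
Stage I.1 (contractor, a more-likely-than-not showing, weight is at least 50): (a) net 68−17=51 ≥ 50 — meets; (b) 53 ≥ 50 — meets.
  Stage I.1 is satisfied; the onus moves to the agency.
Stage I.2 (agency, a more-likely-than-not showing, weight is at least 50): (c) 49 < 50 — fails.
  Stage I.2 not carried; the agency fails its burden.
So the contractor prevails on this issue.
— Issue II —
Stage II.1 — burden on contractor; standard: a heightened civil standard (weight exceeds 80).
    (f): 85 − 4 = 81 > 80 [met]
  All elements met. The burden passes to the agency.
Stage II.2 — burden on agency; standard: a more-likely-than-not showing (weight is at least 54).
    (g): 54 ≥ 54 [met]
    (h): 71 − 15 = 56 ≥ 54 [met]
  Stage II.2 carried; the burden remains with the agency.
Stage II.3 — burden on agency; standard: a more-likely-than-not showing (weight is at least 54).
    (i): 53 < 54 [not met]
    (j): 56 ≥ 54 [met]
  The agency does not carry Stage II.3.
The contractor prevails on this issue.
— Issue III —
Stage III.1 (contractor, a more-likely-than-not showing, weight exceeds 55): (k) net 64−8=56 > 55 — meets.
  Stage III.1 carried; the burden shifts to the agency.
Stage III.2 (agency, a more-likely-than-not showing, weight exceeds 55): (l) 54 ≤ 55 — fails.
  Not every element is met, so the agency fails to carry Stage III.2.
So the contractor prevails on this issue.
Per-issue: Issue I → contractor; Issue II → contractor; Issue III → contractor. The contractor must prevail on every issue; overall, the contractor prevails.

contractor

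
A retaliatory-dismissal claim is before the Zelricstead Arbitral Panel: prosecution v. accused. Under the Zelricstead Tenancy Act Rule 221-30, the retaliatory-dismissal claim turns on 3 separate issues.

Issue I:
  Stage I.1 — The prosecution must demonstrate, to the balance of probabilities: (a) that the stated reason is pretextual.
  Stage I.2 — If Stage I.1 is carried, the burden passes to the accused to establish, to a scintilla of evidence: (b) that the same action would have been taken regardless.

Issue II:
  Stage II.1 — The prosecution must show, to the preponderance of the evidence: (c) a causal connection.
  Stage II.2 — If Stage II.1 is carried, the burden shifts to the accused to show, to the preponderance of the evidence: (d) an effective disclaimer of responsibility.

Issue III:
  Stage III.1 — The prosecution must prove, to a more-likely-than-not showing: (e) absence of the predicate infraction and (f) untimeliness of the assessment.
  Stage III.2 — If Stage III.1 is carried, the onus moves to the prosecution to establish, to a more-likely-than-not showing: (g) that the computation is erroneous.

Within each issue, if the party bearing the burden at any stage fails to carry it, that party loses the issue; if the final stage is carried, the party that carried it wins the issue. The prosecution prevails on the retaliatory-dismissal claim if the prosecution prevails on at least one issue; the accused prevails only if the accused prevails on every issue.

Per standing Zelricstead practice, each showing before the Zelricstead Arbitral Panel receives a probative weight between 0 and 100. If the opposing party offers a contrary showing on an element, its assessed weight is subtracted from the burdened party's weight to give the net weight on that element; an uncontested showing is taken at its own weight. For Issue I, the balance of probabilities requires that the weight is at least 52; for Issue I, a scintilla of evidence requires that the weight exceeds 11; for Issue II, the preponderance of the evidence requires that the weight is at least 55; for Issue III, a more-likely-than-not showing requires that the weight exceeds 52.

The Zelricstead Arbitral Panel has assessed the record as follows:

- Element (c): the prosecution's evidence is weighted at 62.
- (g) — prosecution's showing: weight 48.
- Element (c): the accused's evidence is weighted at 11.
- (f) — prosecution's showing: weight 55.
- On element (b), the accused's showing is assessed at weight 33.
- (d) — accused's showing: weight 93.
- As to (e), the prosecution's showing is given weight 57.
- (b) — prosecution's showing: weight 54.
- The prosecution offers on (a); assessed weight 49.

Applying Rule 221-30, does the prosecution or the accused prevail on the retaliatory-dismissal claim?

accused

— Issue I —
Stage I.1 — burden on prosecution; standard: the balance of probabilities (weight is at least 52).
    (a): 49 < 52 [not met]
  Stage I.1 not carried; the prosecution fails its burden.
The accused prevails on this issue.
— Issue II —
At Stage II.1 the prosecution must meet the preponderance of the evidence (weight is at least 55): on (c) the weight is 62 less the opposing 11 gives net 51, which does not reach 55, so (c) does not meet the standard.
  Not every element is met, so the prosecution fails to carry Stage II.1.
So the accused prevails on this issue.
— Issue III —
Stage III.1 (prosecution, a more-likely-than-not showing, weight exceeds 52): (e) 57 > 52 — meets; (f) 55 > 52 — meets.
  All elements met. The prosecution retains the burden for Stage III.2.
Stage III.2 (prosecution, a more-likely-than-not showing, weight exceeds 52): (g) 48 ≤ 52 — fails.
  Not every element is met, so the prosecution fails to carry Stage III.2.
The analysis ends at Stage III.2; the accused prevails on this issue.
Per-issue: Issue I → accused; Issue II → accused; Issue III → accused. The prosecution must prevail on at least one issue; overall, the accused prevails.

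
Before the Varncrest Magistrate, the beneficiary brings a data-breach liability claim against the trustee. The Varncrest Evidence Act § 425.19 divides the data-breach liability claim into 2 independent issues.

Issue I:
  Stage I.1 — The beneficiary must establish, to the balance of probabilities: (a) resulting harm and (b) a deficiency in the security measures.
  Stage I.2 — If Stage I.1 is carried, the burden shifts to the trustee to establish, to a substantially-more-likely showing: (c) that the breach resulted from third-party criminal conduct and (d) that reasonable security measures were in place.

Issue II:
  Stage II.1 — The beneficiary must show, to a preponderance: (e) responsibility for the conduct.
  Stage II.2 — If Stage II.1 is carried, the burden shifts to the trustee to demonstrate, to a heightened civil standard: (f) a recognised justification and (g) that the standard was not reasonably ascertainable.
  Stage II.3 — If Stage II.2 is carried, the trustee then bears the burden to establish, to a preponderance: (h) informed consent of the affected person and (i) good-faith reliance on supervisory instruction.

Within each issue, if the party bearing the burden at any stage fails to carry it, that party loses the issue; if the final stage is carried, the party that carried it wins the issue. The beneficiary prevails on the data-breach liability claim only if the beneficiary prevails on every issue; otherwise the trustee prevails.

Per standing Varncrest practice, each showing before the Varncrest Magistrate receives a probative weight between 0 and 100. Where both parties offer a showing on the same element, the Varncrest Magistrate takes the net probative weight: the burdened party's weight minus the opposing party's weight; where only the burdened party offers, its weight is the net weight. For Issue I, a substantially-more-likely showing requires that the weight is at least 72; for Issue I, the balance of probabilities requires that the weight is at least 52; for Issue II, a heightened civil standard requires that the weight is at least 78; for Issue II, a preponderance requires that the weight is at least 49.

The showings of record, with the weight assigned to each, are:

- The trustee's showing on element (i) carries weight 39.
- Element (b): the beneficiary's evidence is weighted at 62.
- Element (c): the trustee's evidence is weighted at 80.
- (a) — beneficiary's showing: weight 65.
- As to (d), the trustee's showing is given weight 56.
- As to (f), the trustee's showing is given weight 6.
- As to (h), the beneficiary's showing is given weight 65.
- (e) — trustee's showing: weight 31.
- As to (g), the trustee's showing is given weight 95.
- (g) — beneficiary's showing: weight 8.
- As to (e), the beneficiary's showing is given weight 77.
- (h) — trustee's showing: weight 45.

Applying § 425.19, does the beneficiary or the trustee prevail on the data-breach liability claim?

trustee

— Issue I —
Stage I.1 (beneficiary, the balance of probabilities, weight is at least 52): (a) 65 ≥ 52 — meets; (b) 62 ≥ 52 — meets.
  Stage I.1 carried; the burden shifts to the trustee.
Stage I.2 (trustee, a substantially-more-likely showing, weight is at least 72): (c) 80 ≥ 72 — meets; (d) 56 < 72 — fails.
  Not every element is met, so the trustee fails to carry Stage I.2.
The beneficiary prevails on this issue.
— Issue II —
At Stage II.1 the beneficiary must meet a preponderance (weight is at least 49): on (e) the weight is 77 less the opposing 31 gives net 46, < 49, so (e) does not meet the standard.
  The beneficiary does not carry Stage II.1.
So the trustee prevails on this issue.
Per-issue: Issue I → beneficiary; Issue II → trustee. The beneficiary must prevail on every issue; overall, the trustee prevails.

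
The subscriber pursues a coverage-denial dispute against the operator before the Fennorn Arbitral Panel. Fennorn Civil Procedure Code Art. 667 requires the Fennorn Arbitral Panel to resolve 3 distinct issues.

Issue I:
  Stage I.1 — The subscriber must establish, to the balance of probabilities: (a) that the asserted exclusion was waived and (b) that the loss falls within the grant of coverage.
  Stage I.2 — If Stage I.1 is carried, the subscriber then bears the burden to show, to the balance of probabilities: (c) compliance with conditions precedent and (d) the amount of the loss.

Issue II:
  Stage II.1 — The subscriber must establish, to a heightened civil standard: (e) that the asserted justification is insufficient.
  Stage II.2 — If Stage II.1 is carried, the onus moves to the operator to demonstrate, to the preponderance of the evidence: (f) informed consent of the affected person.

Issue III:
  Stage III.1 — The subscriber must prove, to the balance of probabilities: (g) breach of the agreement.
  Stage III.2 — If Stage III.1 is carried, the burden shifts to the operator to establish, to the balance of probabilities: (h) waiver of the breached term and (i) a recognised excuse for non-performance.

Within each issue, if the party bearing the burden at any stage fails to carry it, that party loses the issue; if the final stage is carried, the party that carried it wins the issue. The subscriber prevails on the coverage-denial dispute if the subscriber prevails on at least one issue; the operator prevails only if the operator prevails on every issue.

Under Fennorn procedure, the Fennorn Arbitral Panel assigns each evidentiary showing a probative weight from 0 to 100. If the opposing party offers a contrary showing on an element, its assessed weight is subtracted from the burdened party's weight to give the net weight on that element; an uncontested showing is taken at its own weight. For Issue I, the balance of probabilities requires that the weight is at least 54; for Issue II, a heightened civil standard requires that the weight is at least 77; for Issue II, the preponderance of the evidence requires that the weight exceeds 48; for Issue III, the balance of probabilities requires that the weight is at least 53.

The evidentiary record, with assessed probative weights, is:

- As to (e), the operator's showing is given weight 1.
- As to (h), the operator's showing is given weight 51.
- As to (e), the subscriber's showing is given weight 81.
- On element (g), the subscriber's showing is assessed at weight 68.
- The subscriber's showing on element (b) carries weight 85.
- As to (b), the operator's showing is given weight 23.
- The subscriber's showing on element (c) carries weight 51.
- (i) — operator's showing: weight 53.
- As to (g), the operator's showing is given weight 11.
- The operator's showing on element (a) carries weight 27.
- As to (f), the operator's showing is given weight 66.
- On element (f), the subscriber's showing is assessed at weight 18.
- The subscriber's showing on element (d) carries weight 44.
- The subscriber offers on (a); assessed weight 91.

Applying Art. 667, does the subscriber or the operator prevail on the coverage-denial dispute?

subscriber

— Issue I —
At Stage I.1 the subscriber must meet the balance of probabilities (weight is at least 54): on (a) the weight is 91 less the opposing 27 gives net 64, which does reach 54, so (a) meets the standard; on (b) the weight is 85 less the opposing 23 gives net 62, ≥ 54, so (b) meets the standard.
  All elements met. The subscriber retains the burden for Stage I.2.
At Stage I.2 the subscriber must meet the balance of probabilities (weight is at least 54): on (c) the weight is 51, < 54, so (c) does not meet the standard; on (d) the weight is 44, which does not reach 54, so (d) does not meet the standard.
  Stage I.2 not carried; the subscriber fails its burden.
The operator prevails on this issue.
— Issue II —
Stage II.1 (subscriber, a heightened civil standard, weight is at least 77): (e) net 81−1=80 ≥ 77 — meets.
  The subscriber carries Stage II.1; the operator now bears the burden.
Stage II.2 (operator, the preponderance of the evidence, weight exceeds 48): (f) net 66−18=48 ≤ 48 — fails.
  Stage II.2 not carried; the operator fails its burden.
The subscriber prevails on this issue.
— Issue III —
Stage III.1 — burden on subscriber; standard: the balance of probabilities (weight is at least 53).
    (g): 68 − 11 = 57 ≥ 53 [met]
  Stage III.1 carried; the burden shifts to the operator.
Stage III.2 — burden on operator; standard: the balance of probabilities (weight is at least 53).
    (h): 51 < 53 [not met]
    (i): 53 ≥ 53 [met]
  The operator does not carry Stage III.2.
The subscriber prevails on this issue.
Per-issue: Issue I → operator; Issue II → subscriber; Issue III → subscriber. The subscriber must prevail on at least one issue; overall, the subscriber prevails.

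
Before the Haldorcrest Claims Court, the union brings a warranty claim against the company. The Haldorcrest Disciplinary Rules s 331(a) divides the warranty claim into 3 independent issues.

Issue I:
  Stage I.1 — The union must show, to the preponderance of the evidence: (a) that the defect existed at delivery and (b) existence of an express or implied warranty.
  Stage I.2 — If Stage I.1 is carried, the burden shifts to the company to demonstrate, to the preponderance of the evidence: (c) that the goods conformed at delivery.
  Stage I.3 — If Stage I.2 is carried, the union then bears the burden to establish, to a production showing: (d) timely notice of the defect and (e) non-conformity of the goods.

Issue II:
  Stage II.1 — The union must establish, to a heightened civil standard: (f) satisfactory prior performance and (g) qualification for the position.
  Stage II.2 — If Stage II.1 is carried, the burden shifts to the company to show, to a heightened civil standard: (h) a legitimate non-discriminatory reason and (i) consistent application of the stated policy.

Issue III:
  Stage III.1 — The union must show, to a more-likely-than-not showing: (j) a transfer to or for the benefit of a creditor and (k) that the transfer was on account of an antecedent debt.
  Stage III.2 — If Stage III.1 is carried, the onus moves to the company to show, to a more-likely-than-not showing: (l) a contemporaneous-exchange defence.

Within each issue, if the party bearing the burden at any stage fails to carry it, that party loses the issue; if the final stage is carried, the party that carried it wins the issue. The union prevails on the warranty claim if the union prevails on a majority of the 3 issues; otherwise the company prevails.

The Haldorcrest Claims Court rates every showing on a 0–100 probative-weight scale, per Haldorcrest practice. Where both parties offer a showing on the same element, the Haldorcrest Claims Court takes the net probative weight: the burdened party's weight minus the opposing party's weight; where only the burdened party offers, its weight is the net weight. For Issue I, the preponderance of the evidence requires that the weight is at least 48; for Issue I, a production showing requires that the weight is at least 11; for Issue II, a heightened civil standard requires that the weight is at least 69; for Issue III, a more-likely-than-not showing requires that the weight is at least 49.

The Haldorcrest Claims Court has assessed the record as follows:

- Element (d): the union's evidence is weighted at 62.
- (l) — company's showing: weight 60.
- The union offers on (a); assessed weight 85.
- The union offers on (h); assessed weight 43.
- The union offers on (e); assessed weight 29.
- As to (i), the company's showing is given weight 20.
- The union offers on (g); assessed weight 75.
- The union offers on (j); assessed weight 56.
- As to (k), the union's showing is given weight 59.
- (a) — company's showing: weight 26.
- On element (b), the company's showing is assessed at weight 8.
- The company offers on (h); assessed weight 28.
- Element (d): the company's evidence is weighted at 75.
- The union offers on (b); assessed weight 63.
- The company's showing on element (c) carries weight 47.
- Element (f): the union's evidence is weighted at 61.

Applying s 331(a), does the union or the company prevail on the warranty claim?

company

— Issue I —
Stage I.1 (union, the preponderance of the evidence, weight is at least 48): (a) net 85−26=59 ≥ 48 — meets; (b) net 63−8=55 ≥ 48 — meets.
  The union carries Stage I.1; the company now bears the burden.
Stage I.2 (company, the preponderance of the evidence, weight is at least 48): (c) 47 < 48 — fails.
  Stage I.2 not carried; the company fails its burden.
The union prevails on this issue.
— Issue II —
Stage II.1 — burden on union; standard: a heightened civil standard (weight is at least 69).
    (f): 61 < 69 [not met]
    (g): 75 ≥ 69 [met]
  Stage II.1 not carried; the union fails its burden.
The analysis ends at Stage II.1; the company prevails on this issue.
— Issue III —
At Stage III.1 the union must meet a more-likely-than-not showing (weight is at least 49): on (j) the weight is 56, which does reach 49, so (j) meets the standard; on (k) the weight is 59, ≥ 49, so (k) meets the standard.
  Stage III.1 is satisfied; the onus moves to the company.
At Stage III.2 the company must meet a more-likely-than-not showing (weight is at least 49): on (l) the weight is 60, ≥ 49, so (l) meets the standard.
  The company carries the last stage.
All stages carried — the company prevails on this issue.
Per-issue: Issue I → union; Issue II → company; Issue III → company. The union must prevail on a majority of issues; overall, the company prevails.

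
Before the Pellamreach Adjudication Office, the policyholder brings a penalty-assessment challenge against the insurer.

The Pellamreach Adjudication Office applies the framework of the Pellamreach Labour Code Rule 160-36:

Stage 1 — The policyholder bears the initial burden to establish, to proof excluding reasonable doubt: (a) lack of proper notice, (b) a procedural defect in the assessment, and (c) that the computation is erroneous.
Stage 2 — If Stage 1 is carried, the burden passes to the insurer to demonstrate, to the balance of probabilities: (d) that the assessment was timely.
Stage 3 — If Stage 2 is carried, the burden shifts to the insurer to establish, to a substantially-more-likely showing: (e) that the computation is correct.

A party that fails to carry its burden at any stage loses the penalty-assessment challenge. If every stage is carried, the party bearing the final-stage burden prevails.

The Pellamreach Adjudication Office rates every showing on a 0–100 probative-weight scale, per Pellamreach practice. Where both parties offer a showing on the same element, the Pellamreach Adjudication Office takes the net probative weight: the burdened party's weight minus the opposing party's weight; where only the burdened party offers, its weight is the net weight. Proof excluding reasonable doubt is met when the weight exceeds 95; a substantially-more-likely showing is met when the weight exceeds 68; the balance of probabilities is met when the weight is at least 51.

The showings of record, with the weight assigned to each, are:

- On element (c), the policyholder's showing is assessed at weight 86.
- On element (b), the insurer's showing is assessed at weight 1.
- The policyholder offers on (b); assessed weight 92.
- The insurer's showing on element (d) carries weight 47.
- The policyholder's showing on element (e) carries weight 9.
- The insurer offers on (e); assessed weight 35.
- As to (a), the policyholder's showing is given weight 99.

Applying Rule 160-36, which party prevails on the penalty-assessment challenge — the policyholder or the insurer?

Stage 1 — burden on policyholder; standard: proof excluding reasonable doubt (weight exceeds 95).
    (a): 99 > 95 [met]
    (b): 92 − 1 = 91 ≤ 95 [not met]
    (c): 86 ≤ 95 [not met]
  Stage 1 not carried; the policyholder fails its burden.
The analysis ends at Stage 1; the insurer prevails.

insurer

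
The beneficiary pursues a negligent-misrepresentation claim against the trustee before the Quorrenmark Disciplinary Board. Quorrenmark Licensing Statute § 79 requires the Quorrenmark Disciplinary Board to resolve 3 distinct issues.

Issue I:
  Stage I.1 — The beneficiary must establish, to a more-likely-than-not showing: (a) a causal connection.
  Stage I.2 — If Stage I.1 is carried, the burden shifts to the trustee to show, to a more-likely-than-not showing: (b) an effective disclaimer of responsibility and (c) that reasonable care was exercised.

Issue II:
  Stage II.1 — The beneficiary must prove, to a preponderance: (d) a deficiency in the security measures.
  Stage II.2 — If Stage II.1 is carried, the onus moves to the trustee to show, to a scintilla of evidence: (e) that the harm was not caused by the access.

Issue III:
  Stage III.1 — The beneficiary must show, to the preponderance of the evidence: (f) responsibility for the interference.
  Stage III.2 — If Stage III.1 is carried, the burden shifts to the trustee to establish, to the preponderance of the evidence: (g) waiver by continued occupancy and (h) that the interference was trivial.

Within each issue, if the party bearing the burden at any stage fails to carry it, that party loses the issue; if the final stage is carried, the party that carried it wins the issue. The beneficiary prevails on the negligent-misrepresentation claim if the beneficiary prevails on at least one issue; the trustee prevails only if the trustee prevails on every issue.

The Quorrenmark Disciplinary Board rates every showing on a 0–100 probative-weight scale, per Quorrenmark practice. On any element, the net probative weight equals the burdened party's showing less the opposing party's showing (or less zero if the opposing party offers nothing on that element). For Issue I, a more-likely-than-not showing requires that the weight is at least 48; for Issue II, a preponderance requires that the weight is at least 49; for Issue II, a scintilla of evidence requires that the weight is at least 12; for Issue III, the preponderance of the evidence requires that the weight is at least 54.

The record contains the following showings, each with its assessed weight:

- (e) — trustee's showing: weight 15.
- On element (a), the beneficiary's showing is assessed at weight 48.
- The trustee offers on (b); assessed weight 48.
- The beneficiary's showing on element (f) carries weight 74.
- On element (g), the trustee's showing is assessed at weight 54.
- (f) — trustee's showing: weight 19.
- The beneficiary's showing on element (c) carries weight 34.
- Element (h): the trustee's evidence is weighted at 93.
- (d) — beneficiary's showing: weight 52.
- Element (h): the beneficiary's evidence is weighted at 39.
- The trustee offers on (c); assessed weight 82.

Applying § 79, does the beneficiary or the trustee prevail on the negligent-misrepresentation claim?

— Issue I —
Stage I.1 — burden on beneficiary; standard: a more-likely-than-not showing (weight is at least 48).
    (a): 48 ≥ 48 [met]
  The beneficiary carries Stage I.1; the trustee now bears the burden.
Stage I.2 — burden on trustee; standard: a more-likely-than-not showing (weight is at least 48).
    (b): 48 ≥ 48 [met]
    (c): 82 − 34 = 48 ≥ 48 [met]
  Stage I.2 carried; the final stage is satisfied.
Every stage carried; the trustee prevails on this issue.
— Issue II —
Stage II.1 — burden on beneficiary; standard: a preponderance (weight is at least 49).
    (d): 52 ≥ 49 [met]
  Stage II.1 carried; the burden shifts to the trustee.
Stage II.2 — burden on trustee; standard: a scintilla of evidence (weight is at least 12).
    (e): 15 ≥ 12 [met]
  The trustee carries the last stage.
Every stage carried; the trustee prevails on this issue.
— Issue III —
Stage III.1 — burden on beneficiary; standard: the preponderance of the evidence (weight is at least 54).
    (f): 74 − 19 = 55 ≥ 54 [met]
  Stage III.1 carried; the burden shifts to the trustee.
Stage III.2 — burden on trustee; standard: the preponderance of the evidence (weight is at least 54).
    (g): 54 ≥ 54 [met]
    (h): 93 − 39 = 54 ≥ 54 [met]
  The trustee carries the last stage.
All stages carried — the trustee prevails on this issue.
Per-issue: Issue I → trustee; Issue II → trustee; Issue III → trustee. The beneficiary must prevail on at least one issue; overall, the trustee prevails.

trustee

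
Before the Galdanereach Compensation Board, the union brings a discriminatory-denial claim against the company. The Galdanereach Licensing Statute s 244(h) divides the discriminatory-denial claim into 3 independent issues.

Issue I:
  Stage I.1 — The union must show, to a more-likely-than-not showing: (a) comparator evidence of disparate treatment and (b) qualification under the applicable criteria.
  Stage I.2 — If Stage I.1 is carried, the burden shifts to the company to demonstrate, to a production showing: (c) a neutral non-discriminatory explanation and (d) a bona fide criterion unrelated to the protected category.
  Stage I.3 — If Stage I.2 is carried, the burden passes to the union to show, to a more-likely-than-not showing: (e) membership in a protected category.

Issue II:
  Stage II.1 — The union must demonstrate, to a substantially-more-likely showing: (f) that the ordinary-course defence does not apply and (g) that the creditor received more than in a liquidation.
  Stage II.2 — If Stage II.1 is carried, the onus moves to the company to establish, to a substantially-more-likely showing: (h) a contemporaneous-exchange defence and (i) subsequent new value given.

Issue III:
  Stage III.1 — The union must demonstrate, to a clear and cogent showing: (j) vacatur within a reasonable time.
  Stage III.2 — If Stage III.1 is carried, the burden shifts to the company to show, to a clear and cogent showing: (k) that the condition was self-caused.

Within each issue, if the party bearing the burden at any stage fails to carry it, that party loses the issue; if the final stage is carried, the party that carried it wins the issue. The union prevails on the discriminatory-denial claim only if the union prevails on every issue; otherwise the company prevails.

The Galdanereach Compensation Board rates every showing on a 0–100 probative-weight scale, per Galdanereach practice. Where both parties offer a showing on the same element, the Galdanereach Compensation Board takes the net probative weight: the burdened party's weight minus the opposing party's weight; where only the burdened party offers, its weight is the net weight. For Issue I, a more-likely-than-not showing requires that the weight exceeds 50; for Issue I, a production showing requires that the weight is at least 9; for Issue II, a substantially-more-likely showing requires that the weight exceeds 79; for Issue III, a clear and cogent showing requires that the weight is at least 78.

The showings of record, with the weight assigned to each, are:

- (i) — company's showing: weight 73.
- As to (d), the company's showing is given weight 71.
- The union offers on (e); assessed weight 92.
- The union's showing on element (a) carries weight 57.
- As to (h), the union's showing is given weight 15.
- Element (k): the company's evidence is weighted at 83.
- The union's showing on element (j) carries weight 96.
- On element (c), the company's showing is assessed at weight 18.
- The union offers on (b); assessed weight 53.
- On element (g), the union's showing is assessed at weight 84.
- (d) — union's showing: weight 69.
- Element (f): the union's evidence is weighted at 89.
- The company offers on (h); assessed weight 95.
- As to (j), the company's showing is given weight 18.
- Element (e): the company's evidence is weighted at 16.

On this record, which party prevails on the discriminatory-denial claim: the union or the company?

company

— Issue I —
Stage I.1 (union, a more-likely-than-not showing, weight exceeds 50): (a) 57 > 50 — meets; (b) 53 > 50 — meets.
  The union carries Stage I.1; the company now bears the burden.
Stage I.2 (company, a production showing, weight is at least 9): (c) 18 ≥ 9 — meets; (d) net 71−69=2 < 9 — fails.
  Stage I.2 not carried; the company fails its burden.
So the union prevails on this issue.
— Issue II —
Stage II.1 — burden on union; standard: a substantially-more-likely showing (weight exceeds 79).
    (f): 89 > 79 [met]
    (g): 84 > 79 [met]
  The union carries Stage II.1; the company now bears the burden.
Stage II.2 — burden on company; standard: a substantially-more-likely showing (weight exceeds 79).
    (h): 95 − 15 = 80 > 79 [met]
    (i): 73 ≤ 79 [not met]
  Not every element is met, so the company fails to carry Stage II.2.
The union prevails on this issue.
— Issue III —
Stage III.1 (union, a clear and cogent showing, weight is at least 78): (j) net 96−18=78 ≥ 78 — meets.
  Stage III.1 is satisfied; the onus moves to the company.
Stage III.2 (company, a clear and cogent showing, weight is at least 78): (k) 83 ≥ 78 — meets.
  Stage III.2 carried; the final stage is satisfied.
All stages carried — the company prevails on this issue.
Per-issue: Issue I → union; Issue II → union; Issue III → company. The union must prevail on every issue; overall, the company prevails.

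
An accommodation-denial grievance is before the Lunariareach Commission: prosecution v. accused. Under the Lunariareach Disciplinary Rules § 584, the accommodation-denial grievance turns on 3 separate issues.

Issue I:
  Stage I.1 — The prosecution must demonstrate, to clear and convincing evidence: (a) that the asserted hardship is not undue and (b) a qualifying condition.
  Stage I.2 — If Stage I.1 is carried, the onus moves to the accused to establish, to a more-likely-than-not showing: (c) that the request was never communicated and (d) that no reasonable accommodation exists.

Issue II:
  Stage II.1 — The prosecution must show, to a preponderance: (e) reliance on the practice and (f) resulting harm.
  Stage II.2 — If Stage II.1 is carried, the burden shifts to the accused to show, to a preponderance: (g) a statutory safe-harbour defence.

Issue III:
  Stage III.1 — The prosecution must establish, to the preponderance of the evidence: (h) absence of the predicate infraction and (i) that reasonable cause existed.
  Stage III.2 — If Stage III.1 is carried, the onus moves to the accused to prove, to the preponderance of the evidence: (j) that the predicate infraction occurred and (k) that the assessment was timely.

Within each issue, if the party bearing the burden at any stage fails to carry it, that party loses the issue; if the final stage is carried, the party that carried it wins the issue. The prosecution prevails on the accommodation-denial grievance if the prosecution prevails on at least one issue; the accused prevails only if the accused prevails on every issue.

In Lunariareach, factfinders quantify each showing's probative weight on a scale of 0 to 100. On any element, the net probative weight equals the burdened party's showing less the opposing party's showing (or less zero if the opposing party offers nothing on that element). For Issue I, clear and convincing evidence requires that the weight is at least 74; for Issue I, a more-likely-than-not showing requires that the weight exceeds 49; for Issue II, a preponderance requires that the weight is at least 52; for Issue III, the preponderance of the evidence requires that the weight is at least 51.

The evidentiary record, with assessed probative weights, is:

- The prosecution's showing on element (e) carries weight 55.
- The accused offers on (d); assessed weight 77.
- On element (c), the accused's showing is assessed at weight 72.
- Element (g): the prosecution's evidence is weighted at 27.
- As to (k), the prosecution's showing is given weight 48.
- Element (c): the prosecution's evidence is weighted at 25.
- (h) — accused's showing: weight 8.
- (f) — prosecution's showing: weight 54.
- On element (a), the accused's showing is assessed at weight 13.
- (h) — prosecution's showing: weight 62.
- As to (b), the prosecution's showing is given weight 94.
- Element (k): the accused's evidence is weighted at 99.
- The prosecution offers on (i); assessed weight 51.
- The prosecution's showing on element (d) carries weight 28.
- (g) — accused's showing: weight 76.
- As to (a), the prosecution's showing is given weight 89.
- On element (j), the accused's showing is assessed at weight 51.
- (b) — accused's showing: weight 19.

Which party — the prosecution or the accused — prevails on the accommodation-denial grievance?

prosecution

— Issue I —
Stage I.1 (prosecution, clear and convincing evidence, weight is at least 74): (a) net 89−13=76 ≥ 74 — meets; (b) net 94−19=75 ≥ 74 — meets.
  The prosecution carries Stage I.1; the accused now bears the burden.
Stage I.2 (accused, a more-likely-than-not showing, weight exceeds 49): (c) net 72−25=47 ≤ 49 — fails; (d) net 77−28=49 ≤ 49 — fails.
  The accused does not carry Stage I.2.
So the prosecution prevails on this issue.
— Issue II —
Stage II.1 — burden on prosecution; standard: a preponderance (weight is at least 52).
    (e): 55 ≥ 52 [met]
    (f): 54 ≥ 52 [met]
  All elements met. The burden passes to the accused.
Stage II.2 — burden on accused; standard: a preponderance (weight is at least 52).
    (g): 76 − 27 = 49 < 52 [not met]
  The accused does not carry Stage II.2.
So the prosecution prevails on this issue.
— Issue III —
Stage III.1 — burden on prosecution; standard: the preponderance of the evidence (weight is at least 51).
    (h): 62 − 8 = 54 ≥ 51 [met]
    (i): 51 ≥ 51 [met]
  All elements met. The burden passes to the accused.
Stage III.2 — burden on accused; standard: the preponderance of the evidence (weight is at least 51).
    (j): 51 ≥ 51 [met]
    (k): 99 − 48 = 51 ≥ 51 [met]
  The accused carries the last stage.
With every stage satisfied, the accused prevails on this issue.
Per-issue: Issue I → prosecution; Issue II → prosecution; Issue III → accused. The prosecution must prevail on at least one issue; overall, the prosecution prevails.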